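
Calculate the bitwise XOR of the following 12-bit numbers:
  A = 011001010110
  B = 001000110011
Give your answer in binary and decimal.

Apply ^ to each column (1 where bits differ):
  011001010110
^ 001000110011
--------------
  010001100101

Answer: 010001100101 (1125)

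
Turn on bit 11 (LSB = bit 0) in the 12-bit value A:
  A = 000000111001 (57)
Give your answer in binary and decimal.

Mask = 1 << 11 = 100000000000
Bit 11 of A is 0, so OR-ing with the mask flips it to 1.
  000000111001
| 100000000000
--------------
  100000111001

Answer: 100000111001 (2105)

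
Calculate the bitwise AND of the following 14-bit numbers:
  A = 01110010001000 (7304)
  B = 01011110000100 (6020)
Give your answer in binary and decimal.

Apply & to each column (1 only where both bits are 1):
  01110010001000
& 01011110000100
----------------
  01010010000000

Answer: 01010010000000 (5248)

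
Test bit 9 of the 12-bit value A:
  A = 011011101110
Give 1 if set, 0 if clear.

Bit 9 is the 10th from the right.
  011011101110
    ^
That bit is 1.

Answer: 1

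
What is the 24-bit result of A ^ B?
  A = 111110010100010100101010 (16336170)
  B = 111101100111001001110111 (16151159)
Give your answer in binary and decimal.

Apply ^ to each column (1 where bits differ):
  111110010100010100101010
^ 111101100111001001110111
--------------------------
  000011110011011101011101

Answer: 000011110011011101011101 (997213)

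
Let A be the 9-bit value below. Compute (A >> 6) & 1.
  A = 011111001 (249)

Bit 6 is the 7th from the right.
  011111001
    ^
That bit is 1.

Answer: 1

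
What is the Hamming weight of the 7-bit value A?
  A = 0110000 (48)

0110000
1-bits at positions (from bit 0 = LSB): 4, 5
Count = 2

Answer: 2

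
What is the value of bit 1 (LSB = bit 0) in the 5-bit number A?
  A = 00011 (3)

Bit 1 is the 2nd from the right.
  00011
     ^
That bit is 1.

Answer: 1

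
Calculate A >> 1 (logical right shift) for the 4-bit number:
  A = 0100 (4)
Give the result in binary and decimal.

Logical shift right by 1: drop the bottom 1 bit(s), prepend 1 zero(s) on the left.
  0100  ->  keep [010], discard [0], prepend 0
= 0010

Answer: 0010 (2)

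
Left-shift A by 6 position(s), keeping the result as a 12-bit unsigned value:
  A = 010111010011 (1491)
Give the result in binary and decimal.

Shift left by 6: drop the top 6 bit(s), append 6 zero(s) on the right.
  010111010011  ->  discard [010111], keep [010011], append 000000
= 010011000000

Answer: 010011000000 (1216)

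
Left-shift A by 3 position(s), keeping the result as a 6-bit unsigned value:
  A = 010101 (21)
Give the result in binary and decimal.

Shift left by 3: drop the top 3 bit(s), append 3 zero(s) on the right.
  010101  ->  discard [010], keep [101], append 000
= 101000

Answer: 101000 (40)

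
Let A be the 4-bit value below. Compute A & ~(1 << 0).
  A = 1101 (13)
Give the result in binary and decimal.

Mask = ~(1 << 0) = 1110
Bit 0 of A is 1, so AND-ing with the mask clears it to 0.
  1101
& 1110
------
  1100

Answer: 1100 (12)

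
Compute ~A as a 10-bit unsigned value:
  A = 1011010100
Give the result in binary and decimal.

Flip each bit (0->1, 1->0):
  1011010100
  0100101011

Answer: 0100101011 (299)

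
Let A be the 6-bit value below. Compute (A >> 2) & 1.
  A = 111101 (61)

Bit 2 is the 3rd from the right.
  111101
     ^
That bit is 1.

Answer: 1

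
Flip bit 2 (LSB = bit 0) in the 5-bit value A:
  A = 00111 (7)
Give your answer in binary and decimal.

Mask = 1 << 2 = 00100
Bit 2 of A is 1; XOR with the mask flips it to 0.
  00111
^ 00100
-------
  00011

Answer: 00011 (3)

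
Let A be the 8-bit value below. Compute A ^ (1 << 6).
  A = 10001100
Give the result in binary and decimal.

Mask = 1 << 6 = 01000000
Bit 6 of A is 0; XOR with the mask flips it to 1.
  10001100
^ 01000000
----------
  11001100

Answer: 11001100 (204)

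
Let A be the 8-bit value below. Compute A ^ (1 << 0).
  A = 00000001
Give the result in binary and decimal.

Mask = 1 << 0 = 00000001
Bit 0 of A is 1; XOR with the mask flips it to 0.
  00000001
^ 00000001
----------
  00000000

Answer: 00000000 (0)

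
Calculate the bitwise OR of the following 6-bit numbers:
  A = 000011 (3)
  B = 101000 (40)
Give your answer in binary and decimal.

Apply | to each column (1 where either bit is 1):
  000011
| 101000
--------
  101011

Answer: 101011 (43)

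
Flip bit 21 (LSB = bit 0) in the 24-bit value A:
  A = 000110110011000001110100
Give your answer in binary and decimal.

Mask = 1 << 21 = 001000000000000000000000
Bit 21 of A is 0; XOR with the mask flips it to 1.
  000110110011000001110100
^ 001000000000000000000000
--------------------------
  001110110011000001110100

Answer: 001110110011000001110100 (3879028)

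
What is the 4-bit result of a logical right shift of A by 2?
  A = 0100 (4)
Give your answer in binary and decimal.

Logical shift right by 2: drop the bottom 2 bit(s), prepend 2 zero(s) on the left.
  0100  ->  keep [01], discard [00], prepend 00
= 0001

Answer: 0001 (1)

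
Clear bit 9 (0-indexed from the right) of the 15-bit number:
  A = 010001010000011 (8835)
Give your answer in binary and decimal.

Mask = ~(1 << 9) = 111110111111111
Bit 9 of A is 1, so AND-ing with the mask clears it to 0.
  010001010000011
& 111110111111111
-----------------
  010000010000011

Answer: 010000010000011 (8323)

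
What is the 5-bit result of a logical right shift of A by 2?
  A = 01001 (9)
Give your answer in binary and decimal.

Logical shift right by 2: drop the bottom 2 bit(s), prepend 2 zero(s) on the left.
  01001  ->  keep [010], discard [01], prepend 00
= 00010

Answer: 00010 (2)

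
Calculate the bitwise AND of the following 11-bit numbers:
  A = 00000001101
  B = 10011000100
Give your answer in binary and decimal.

Apply & to each column (1 only where both bits are 1):
  00000001101
& 10011000100
-------------
  00000000100

Answer: 00000000100 (4)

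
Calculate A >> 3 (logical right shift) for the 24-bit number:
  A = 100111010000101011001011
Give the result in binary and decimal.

Logical shift right by 3: drop the bottom 3 bit(s), prepend 3 zero(s) on the left.
  100111010000101011001011  ->  keep [100111010000101011001], discard [011], prepend 000
= 000100111010000101011001

Answer: 000100111010000101011001 (1286489)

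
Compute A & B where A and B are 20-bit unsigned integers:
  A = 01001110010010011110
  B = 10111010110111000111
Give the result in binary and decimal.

Apply & to each column (1 only where both bits are 1):
  01001110010010011110
& 10111010110111000111
----------------------
  00001010010010000110

Answer: 00001010010010000110 (42118)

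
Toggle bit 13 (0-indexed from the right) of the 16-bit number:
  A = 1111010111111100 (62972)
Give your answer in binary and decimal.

Mask = 1 << 13 = 0010000000000000
Bit 13 of A is 1; XOR with the mask flips it to 0.
  1111010111111100
^ 0010000000000000
------------------
  1101010111111100

Answer: 1101010111111100 (54780)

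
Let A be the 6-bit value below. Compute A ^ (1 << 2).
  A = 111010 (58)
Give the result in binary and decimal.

Mask = 1 << 2 = 000100
Bit 2 of A is 0; XOR with the mask flips it to 1.
  111010
^ 000100
--------
  111110

Answer: 111110 (62)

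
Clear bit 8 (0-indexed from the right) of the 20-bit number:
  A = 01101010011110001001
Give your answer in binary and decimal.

Mask = ~(1 << 8) = 11111111111011111111
Bit 8 of A is 1, so AND-ing with the mask clears it to 0.
  01101010011110001001
& 11111111111011111111
----------------------
  01101010011010001001

Answer: 01101010011010001001 (435849)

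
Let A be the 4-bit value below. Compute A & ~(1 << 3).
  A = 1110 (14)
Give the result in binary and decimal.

Mask = ~(1 << 3) = 0111
Bit 3 of A is 1, so AND-ing with the mask clears it to 0.
  1110
& 0111
------
  0110

Answer: 0110 (6)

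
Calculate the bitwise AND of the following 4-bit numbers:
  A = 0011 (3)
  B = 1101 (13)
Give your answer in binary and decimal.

Apply & to each column (1 only where both bits are 1):
  0011
& 1101
------
  0001

Answer: 0001 (1)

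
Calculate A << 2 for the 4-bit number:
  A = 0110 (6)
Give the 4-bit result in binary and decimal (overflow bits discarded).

Shift left by 2: drop the top 2 bit(s), append 2 zero(s) on the right.
  0110  ->  discard [01], keep [10], append 00
= 1000

Answer: 1000 (8)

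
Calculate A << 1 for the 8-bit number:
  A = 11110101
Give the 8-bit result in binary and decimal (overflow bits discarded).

Shift left by 1: drop the top 1 bit(s), append 1 zero(s) on the right.
  11110101  ->  discard [1], keep [1110101], append 0
= 11101010

Answer: 11101010 (234)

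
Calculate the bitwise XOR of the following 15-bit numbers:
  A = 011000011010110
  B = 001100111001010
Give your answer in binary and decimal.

Apply ^ to each column (1 where bits differ):
  011000011010110
^ 001100111001010
-----------------
  010100100011100

Answer: 010100100011100 (10524)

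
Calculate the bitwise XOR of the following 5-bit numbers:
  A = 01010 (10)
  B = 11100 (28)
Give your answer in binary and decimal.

Apply ^ to each column (1 where bits differ):
  01010
^ 11100
-------
  10110

Answer: 10110 (22)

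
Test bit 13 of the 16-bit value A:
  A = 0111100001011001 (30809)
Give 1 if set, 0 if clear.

Bit 13 is the 14th from the right.
  0111100001011001
    ^
That bit is 1.

Answer: 1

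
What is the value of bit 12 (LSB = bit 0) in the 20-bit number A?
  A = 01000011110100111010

Bit 12 is the 13th from the right.
  01000011110100111010
         ^
That bit is 1.

Answer: 1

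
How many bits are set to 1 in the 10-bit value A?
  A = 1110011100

1110011100
1-bits at positions (from bit 0 = LSB): 2, 3, 4, 7, 8, 9
Count = 6

Answer: 6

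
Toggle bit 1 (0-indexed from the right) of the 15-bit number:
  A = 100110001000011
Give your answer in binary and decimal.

Mask = 1 << 1 = 000000000000010
Bit 1 of A is 1; XOR with the mask flips it to 0.
  100110001000011
^ 000000000000010
-----------------
  100110001000001

Answer: 100110001000001 (19521)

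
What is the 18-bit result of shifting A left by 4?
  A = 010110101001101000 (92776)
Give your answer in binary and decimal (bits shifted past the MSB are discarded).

Shift left by 4: drop the top 4 bit(s), append 4 zero(s) on the right.
  010110101001101000  ->  discard [0101], keep [10101001101000], append 0000
= 101010011010000000

Answer: 101010011010000000 (173696)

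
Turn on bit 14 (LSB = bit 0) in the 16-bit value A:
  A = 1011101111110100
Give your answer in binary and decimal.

Mask = 1 << 14 = 0100000000000000
Bit 14 of A is 0, so OR-ing with the mask flips it to 1.
  1011101111110100
| 0100000000000000
------------------
  1111101111110100

Answer: 1111101111110100 (64500)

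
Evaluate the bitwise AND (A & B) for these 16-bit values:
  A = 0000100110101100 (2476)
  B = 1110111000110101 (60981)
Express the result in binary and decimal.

Apply & to each column (1 only where both bits are 1):
  0000100110101100
& 1110111000110101
------------------
  0000100000100100

Answer: 0000100000100100 (2084)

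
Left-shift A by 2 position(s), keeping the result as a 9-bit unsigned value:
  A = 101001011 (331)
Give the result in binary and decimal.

Shift left by 2: drop the top 2 bit(s), append 2 zero(s) on the right.
  101001011  ->  discard [10], keep [1001011], append 00
= 100101100

Answer: 100101100 (300)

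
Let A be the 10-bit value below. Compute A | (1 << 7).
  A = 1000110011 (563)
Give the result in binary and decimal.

Mask = 1 << 7 = 0010000000
Bit 7 of A is 0, so OR-ing with the mask flips it to 1.
  1000110011
| 0010000000
------------
  1010110011

Answer: 1010110011 (691)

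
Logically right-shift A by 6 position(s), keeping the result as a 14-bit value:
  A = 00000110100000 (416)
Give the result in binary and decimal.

Logical shift right by 6: drop the bottom 6 bit(s), prepend 6 zero(s) on the left.
  00000110100000  ->  keep [00000110], discard [100000], prepend 000000
= 00000000000110

Answer: 00000000000110 (6)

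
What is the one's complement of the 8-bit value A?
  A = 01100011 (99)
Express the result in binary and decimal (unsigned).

Flip each bit (0->1, 1->0):
  01100011
  10011100

Answer: 10011100 (156)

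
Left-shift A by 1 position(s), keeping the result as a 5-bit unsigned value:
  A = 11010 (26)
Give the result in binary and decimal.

Shift left by 1: drop the top 1 bit(s), append 1 zero(s) on the right.
  11010  ->  discard [1], keep [1010], append 0
= 10100

Answer: 10100 (20)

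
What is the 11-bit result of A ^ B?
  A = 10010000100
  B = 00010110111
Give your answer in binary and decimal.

Apply ^ to each column (1 where bits differ):
  10010000100
^ 00010110111
-------------
  10000110011

Answer: 10000110011 (1075)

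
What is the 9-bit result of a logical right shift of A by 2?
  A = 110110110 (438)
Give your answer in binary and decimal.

Logical shift right by 2: drop the bottom 2 bit(s), prepend 2 zero(s) on the left.
  110110110  ->  keep [1101101], discard [10], prepend 00
= 001101101

Answer: 001101101 (109)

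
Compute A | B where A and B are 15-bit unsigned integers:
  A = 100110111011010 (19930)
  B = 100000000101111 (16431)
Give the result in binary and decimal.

Apply | to each column (1 where either bit is 1):
  100110111011010
| 100000000101111
-----------------
  100110111111111

Answer: 100110111111111 (19967)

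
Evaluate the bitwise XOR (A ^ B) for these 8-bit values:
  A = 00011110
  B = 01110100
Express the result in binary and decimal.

Apply ^ to each column (1 where bits differ):
  00011110
^ 01110100
----------
  01101010

Answer: 01101010 (106)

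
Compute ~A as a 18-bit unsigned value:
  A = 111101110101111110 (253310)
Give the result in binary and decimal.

Flip each bit (0->1, 1->0):
  111101110101111110
  000010001010000001

Answer: 000010001010000001 (8833)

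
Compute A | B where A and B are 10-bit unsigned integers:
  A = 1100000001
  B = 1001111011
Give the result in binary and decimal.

Apply | to each column (1 where either bit is 1):
  1100000001
| 1001111011
------------
  1101111011

Answer: 1101111011 (891)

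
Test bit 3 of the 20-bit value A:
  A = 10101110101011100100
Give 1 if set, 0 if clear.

Bit 3 is the 4th from the right.
  10101110101011100100
                  ^
That bit is 0.

Answer: 0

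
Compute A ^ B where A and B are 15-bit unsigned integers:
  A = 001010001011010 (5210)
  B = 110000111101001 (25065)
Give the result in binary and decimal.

Apply ^ to each column (1 where bits differ):
  001010001011010
^ 110000111101001
-----------------
  111010110110011

Answer: 111010110110011 (30131)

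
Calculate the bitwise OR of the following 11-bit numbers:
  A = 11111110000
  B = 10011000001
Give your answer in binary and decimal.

Apply | to each column (1 where either bit is 1):
  11111110000
| 10011000001
-------------
  11111110001

Answer: 11111110001 (2033)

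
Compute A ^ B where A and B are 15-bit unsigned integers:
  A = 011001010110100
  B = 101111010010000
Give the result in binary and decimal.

Apply ^ to each column (1 where bits differ):
  011001010110100
^ 101111010010000
-----------------
  110110000100100

Answer: 110110000100100 (27684)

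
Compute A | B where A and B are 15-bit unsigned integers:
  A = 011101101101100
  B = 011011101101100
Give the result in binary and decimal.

Apply | to each column (1 where either bit is 1):
  011101101101100
| 011011101101100
-----------------
  011111101101100

Answer: 011111101101100 (16236)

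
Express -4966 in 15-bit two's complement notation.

1. Binary of +4966:  001001101100110
2. Invert bits:     110110010011001
3. Add 1:           110110010011010

Answer: 110110010011010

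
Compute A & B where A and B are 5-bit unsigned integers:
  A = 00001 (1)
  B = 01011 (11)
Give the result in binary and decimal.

Apply & to each column (1 only where both bits are 1):
  00001
& 01011
-------
  00001

Answer: 00001 (1)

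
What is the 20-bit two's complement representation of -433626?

1. Binary of +433626:  01101001110111011010
2. Invert bits:     10010110001000100101
3. Add 1:           10010110001000100110

Answer: 10010110001000100110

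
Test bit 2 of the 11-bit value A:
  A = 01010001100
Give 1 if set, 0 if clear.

Bit 2 is the 3rd from the right.
  01010001100
          ^
That bit is 1.

Answer: 1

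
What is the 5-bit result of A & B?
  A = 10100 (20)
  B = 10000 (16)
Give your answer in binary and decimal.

Apply & to each column (1 only where both bits are 1):
  10100
& 10000
-------
  10000

Answer: 10000 (16)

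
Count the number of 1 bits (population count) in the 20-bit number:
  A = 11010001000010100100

11010001000010100100
1-bits at positions (from bit 0 = LSB): 2, 5, 7, 12, 16, 18, 19
Count = 7

Answer: 7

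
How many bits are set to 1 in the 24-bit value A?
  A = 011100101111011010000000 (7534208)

011100101111011010000000
1-bits at positions (from bit 0 = LSB): 7, 9, 10, 12, 13, 14, 15, 17, 20, 21, 22
Count = 11

Answer: 11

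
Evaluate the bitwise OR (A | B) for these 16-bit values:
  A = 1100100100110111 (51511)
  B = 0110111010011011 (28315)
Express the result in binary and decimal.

Apply | to each column (1 where either bit is 1):
  1100100100110111
| 0110111010011011
------------------
  1110111110111111

Answer: 1110111110111111 (61375)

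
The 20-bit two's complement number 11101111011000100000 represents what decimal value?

MSB is 1, so the value is negative. Find the magnitude:
1. Invert bits:  00010000100111011111
2. Add 1:        00010000100111100000  = 68064
3. Apply sign:   -68064

Answer: -68064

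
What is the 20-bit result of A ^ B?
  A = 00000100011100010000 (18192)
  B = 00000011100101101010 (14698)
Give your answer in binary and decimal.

Apply ^ to each column (1 where bits differ):
  00000100011100010000
^ 00000011100101101010
----------------------
  00000111111001111010

Answer: 00000111111001111010 (32378)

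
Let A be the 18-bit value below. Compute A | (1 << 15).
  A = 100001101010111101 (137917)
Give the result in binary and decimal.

Mask = 1 << 15 = 001000000000000000
Bit 15 of A is 0, so OR-ing with the mask flips it to 1.
  100001101010111101
| 001000000000000000
--------------------
  101001101010111101

Answer: 101001101010111101 (170685)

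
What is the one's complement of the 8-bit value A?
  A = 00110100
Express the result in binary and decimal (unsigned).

Flip each bit (0->1, 1->0):
  00110100
  11001011

Answer: 11001011 (203)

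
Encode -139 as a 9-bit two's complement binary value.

1. Binary of +139:  010001011
2. Invert bits:     101110100
3. Add 1:           101110101

Answer: 101110101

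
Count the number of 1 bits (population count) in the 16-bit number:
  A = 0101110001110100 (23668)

0101110001110100
1-bits at positions (from bit 0 = LSB): 2, 4, 5, 6, 10, 11, 12, 14
Count = 8

Answer: 8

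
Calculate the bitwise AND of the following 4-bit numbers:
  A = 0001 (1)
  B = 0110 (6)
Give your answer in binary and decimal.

Apply & to each column (1 only where both bits are 1):
  0001
& 0110
------
  0000

Answer: 0000 (0)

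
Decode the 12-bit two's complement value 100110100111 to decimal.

MSB is 1, so the value is negative. Find the magnitude:
1. Invert bits:  011001011000
2. Add 1:        011001011001  = 1625
3. Apply sign:   -1625

Answer: -1625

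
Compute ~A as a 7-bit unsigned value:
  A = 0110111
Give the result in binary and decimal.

Flip each bit (0->1, 1->0):
  0110111
  1001000

Answer: 1001000 (72)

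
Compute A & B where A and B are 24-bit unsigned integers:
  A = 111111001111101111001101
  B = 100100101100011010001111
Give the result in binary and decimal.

Apply & to each column (1 only where both bits are 1):
  111111001111101111001101
& 100100101100011010001111
--------------------------
  100100001100001010001101

Answer: 100100001100001010001101 (9486989)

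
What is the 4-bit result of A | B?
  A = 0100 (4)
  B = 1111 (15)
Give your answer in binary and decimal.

Apply | to each column (1 where either bit is 1):
  0100
| 1111
------
  1111

Answer: 1111 (15)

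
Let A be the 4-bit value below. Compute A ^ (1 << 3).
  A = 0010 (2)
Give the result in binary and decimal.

Mask = 1 << 3 = 1000
Bit 3 of A is 0; XOR with the mask flips it to 1.
  0010
^ 1000
------
  1010

Answer: 1010 (10)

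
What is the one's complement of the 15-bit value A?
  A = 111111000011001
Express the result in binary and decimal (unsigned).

Flip each bit (0->1, 1->0):
  111111000011001
  000000111100110

Answer: 000000111100110 (486)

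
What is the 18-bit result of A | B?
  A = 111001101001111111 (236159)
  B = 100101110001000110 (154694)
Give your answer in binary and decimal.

Apply | to each column (1 where either bit is 1):
  111001101001111111
| 100101110001000110
--------------------
  111101111001111111

Answer: 111101111001111111 (253567)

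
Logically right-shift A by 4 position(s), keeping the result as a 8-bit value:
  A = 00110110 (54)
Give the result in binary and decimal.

Logical shift right by 4: drop the bottom 4 bit(s), prepend 4 zero(s) on the left.
  00110110  ->  keep [0011], discard [0110], prepend 0000
= 00000011

Answer: 00000011 (3)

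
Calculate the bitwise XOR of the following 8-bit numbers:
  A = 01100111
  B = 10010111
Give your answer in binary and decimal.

Apply ^ to each column (1 where bits differ):
  01100111
^ 10010111
----------
  11110000

Answer: 11110000 (240)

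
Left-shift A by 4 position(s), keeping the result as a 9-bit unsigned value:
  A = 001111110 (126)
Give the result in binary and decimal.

Shift left by 4: drop the top 4 bit(s), append 4 zero(s) on the right.
  001111110  ->  discard [0011], keep [11110], append 0000
= 111100000

Answer: 111100000 (480)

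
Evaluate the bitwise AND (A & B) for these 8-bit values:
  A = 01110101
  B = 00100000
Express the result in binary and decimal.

Apply & to each column (1 only where both bits are 1):
  01110101
& 00100000
----------
  00100000

Answer: 00100000 (32)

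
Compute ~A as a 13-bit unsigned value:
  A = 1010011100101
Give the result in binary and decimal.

Flip each bit (0->1, 1->0):
  1010011100101
  0101100011010

Answer: 0101100011010 (2842)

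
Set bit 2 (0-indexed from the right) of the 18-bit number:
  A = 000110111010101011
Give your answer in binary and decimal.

Mask = 1 << 2 = 000000000000000100
Bit 2 of A is 0, so OR-ing with the mask flips it to 1.
  000110111010101011
| 000000000000000100
--------------------
  000110111010101111

Answer: 000110111010101111 (28335)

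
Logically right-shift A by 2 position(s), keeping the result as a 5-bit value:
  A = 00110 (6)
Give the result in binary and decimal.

Logical shift right by 2: drop the bottom 2 bit(s), prepend 2 zero(s) on the left.
  00110  ->  keep [001], discard [10], prepend 00
= 00001

Answer: 00001 (1)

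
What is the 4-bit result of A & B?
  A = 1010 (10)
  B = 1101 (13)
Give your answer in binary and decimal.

Apply & to each column (1 only where both bits are 1):
  1010
& 1101
------
  1000

Answer: 1000 (8)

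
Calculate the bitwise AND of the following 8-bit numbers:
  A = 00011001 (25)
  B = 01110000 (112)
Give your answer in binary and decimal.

Apply & to each column (1 only where both bits are 1):
  00011001
& 01110000
----------
  00010000

Answer: 00010000 (16)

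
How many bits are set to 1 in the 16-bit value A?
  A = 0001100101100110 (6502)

0001100101100110
1-bits at positions (from bit 0 = LSB): 1, 2, 5, 6, 8, 11, 12
Count = 7

Answer: 7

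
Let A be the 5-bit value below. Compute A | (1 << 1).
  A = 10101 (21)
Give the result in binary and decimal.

Mask = 1 << 1 = 00010
Bit 1 of A is 0, so OR-ing with the mask flips it to 1.
  10101
| 00010
-------
  10111

Answer: 10111 (23)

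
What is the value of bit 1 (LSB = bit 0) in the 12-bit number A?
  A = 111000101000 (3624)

Bit 1 is the 2nd from the right.
  111000101000
            ^
That bit is 0.

Answer: 0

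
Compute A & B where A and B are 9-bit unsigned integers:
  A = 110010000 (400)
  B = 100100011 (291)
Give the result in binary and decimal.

Apply & to each column (1 only where both bits are 1):
  110010000
& 100100011
-----------
  100000000

Answer: 100000000 (256)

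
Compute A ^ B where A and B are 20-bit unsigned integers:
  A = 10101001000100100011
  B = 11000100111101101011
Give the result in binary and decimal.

Apply ^ to each column (1 where bits differ):
  10101001000100100011
^ 11000100111101101011
----------------------
  01101101111001001000

Answer: 01101101111001001000 (450120)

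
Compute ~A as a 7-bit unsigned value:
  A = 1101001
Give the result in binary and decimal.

Flip each bit (0->1, 1->0):
  1101001
  0010110

Answer: 0010110 (22)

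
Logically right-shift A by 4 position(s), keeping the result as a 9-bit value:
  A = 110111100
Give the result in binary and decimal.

Logical shift right by 4: drop the bottom 4 bit(s), prepend 4 zero(s) on the left.
  110111100  ->  keep [11011], discard [1100], prepend 0000
= 000011011

Answer: 000011011 (27)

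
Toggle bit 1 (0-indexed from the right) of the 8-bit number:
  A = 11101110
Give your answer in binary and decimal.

Mask = 1 << 1 = 00000010
Bit 1 of A is 1; XOR with the mask flips it to 0.
  11101110
^ 00000010
----------
  11101100

Answer: 11101100 (236)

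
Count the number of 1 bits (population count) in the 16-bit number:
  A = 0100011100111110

0100011100111110
1-bits at positions (from bit 0 = LSB): 1, 2, 3, 4, 5, 8, 9, 10, 14
Count = 9

Answer: 9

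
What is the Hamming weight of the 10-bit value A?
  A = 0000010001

0000010001
1-bits at positions (from bit 0 = LSB): 0, 4
Count = 2

Answer: 2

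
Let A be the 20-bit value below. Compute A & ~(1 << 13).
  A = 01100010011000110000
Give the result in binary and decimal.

Mask = ~(1 << 13) = 11111101111111111111
Bit 13 of A is 1, so AND-ing with the mask clears it to 0.
  01100010011000110000
& 11111101111111111111
----------------------
  01100000011000110000

Answer: 01100000011000110000 (394800)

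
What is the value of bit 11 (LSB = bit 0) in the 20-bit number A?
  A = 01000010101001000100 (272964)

Bit 11 is the 12th from the right.
  01000010101001000100
          ^
That bit is 1.

Answer: 1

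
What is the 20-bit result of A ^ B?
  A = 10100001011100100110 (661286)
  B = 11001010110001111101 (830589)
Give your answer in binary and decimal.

Apply ^ to each column (1 where bits differ):
  10100001011100100110
^ 11001010110001111101
----------------------
  01101011101101011011

Answer: 01101011101101011011 (441179)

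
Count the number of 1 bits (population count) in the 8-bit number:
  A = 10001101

10001101
1-bits at positions (from bit 0 = LSB): 0, 2, 3, 7
Count = 4

Answer: 4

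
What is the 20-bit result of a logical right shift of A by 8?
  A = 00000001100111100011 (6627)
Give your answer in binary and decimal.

Logical shift right by 8: drop the bottom 8 bit(s), prepend 8 zero(s) on the left.
  00000001100111100011  ->  keep [000000011001], discard [11100011], prepend 00000000
= 00000000000000011001

Answer: 00000000000000011001 (25)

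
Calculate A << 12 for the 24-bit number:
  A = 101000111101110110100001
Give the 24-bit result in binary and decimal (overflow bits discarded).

Shift left by 12: drop the top 12 bit(s), append 12 zero(s) on the right.
  101000111101110110100001  ->  discard [101000111101], keep [110110100001], append 000000000000
= 110110100001000000000000

Answer: 110110100001000000000000 (14290944)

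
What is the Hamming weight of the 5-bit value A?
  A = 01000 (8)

01000
1-bits at positions (from bit 0 = LSB): 3
Count = 1

Answer: 1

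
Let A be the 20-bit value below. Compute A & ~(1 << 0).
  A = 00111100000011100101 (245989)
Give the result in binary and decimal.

Mask = ~(1 << 0) = 11111111111111111110
Bit 0 of A is 1, so AND-ing with the mask clears it to 0.
  00111100000011100101
& 11111111111111111110
----------------------
  00111100000011100100

Answer: 00111100000011100100 (245988)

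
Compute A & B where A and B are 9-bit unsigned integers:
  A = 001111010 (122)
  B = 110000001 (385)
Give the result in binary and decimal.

Apply & to each column (1 only where both bits are 1):
  001111010
& 110000001
-----------
  000000000

Answer: 000000000 (0)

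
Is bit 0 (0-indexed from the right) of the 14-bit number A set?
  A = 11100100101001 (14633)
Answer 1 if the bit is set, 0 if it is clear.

Bit 0 is the 1st from the right.
  11100100101001
               ^
That bit is 1.

Answer: 1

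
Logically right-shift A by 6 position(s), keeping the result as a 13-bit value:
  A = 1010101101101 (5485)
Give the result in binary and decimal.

Logical shift right by 6: drop the bottom 6 bit(s), prepend 6 zero(s) on the left.
  1010101101101  ->  keep [1010101], discard [101101], prepend 000000
= 0000001010101

Answer: 0000001010101 (85)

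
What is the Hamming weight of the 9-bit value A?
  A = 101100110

101100110
1-bits at positions (from bit 0 = LSB): 1, 2, 5, 6, 8
Count = 5

Answer: 5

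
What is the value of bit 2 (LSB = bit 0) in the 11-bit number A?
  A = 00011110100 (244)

Bit 2 is the 3rd from the right.
  00011110100
          ^
That bit is 1.

Answer: 1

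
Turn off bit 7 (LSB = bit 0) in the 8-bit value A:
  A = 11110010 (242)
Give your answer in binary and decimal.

Mask = ~(1 << 7) = 01111111
Bit 7 of A is 1, so AND-ing with the mask clears it to 0.
  11110010
& 01111111
----------
  01110010

Answer: 01110010 (114)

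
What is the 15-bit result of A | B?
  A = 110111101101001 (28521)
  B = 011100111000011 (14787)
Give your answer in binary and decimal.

Apply | to each column (1 where either bit is 1):
  110111101101001
| 011100111000011
-----------------
  111111111101011

Answer: 111111111101011 (32747)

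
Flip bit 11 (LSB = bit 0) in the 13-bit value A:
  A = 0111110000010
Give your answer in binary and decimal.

Mask = 1 << 11 = 0100000000000
Bit 11 of A is 1; XOR with the mask flips it to 0.
  0111110000010
^ 0100000000000
---------------
  0011110000010

Answer: 0011110000010 (1922)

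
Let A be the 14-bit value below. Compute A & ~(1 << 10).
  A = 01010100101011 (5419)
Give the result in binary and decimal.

Mask = ~(1 << 10) = 11101111111111
Bit 10 of A is 1, so AND-ing with the mask clears it to 0.
  01010100101011
& 11101111111111
----------------
  01000100101011

Answer: 01000100101011 (4395)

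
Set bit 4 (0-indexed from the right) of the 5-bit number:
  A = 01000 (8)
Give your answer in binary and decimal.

Mask = 1 << 4 = 10000
Bit 4 of A is 0, so OR-ing with the mask flips it to 1.
  01000
| 10000
-------
  11000

Answer: 11000 (24)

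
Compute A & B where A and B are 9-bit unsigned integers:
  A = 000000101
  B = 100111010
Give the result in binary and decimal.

Apply & to each column (1 only where both bits are 1):
  000000101
& 100111010
-----------
  000000000

Answer: 000000000 (0)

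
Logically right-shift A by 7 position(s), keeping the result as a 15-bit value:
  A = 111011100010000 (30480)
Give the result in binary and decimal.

Logical shift right by 7: drop the bottom 7 bit(s), prepend 7 zero(s) on the left.
  111011100010000  ->  keep [11101110], discard [0010000], prepend 0000000
= 000000011101110

Answer: 000000011101110 (238)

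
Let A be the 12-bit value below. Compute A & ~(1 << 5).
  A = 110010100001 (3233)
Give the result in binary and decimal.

Mask = ~(1 << 5) = 111111011111
Bit 5 of A is 1, so AND-ing with the mask clears it to 0.
  110010100001
& 111111011111
--------------
  110010000001

Answer: 110010000001 (3201)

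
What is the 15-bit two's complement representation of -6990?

1. Binary of +6990:  001101101001110
2. Invert bits:     110010010110001
3. Add 1:           110010010110010

Answer: 110010010110010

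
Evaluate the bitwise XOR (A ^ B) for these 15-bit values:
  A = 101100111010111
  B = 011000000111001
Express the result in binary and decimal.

Apply ^ to each column (1 where bits differ):
  101100111010111
^ 011000000111001
-----------------
  110100111101110

Answer: 110100111101110 (27118)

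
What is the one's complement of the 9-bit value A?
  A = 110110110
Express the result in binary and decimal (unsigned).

Flip each bit (0->1, 1->0):
  110110110
  001001001

Answer: 001001001 (73)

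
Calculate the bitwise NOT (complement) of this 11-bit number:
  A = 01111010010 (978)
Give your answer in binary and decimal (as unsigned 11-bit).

Flip each bit (0->1, 1->0):
  01111010010
  10000101101

Answer: 10000101101 (1069)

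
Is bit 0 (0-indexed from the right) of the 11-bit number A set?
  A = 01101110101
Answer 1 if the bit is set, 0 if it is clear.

Bit 0 is the 1st from the right.
  01101110101
            ^
That bit is 1.

Answer: 1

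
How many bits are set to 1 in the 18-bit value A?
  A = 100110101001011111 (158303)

100110101001011111
1-bits at positions (from bit 0 = LSB): 0, 1, 2, 3, 4, 6, 9, 11, 13, 14, 17
Count = 11

Answer: 11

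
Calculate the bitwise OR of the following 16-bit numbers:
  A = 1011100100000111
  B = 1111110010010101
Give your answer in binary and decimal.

Apply | to each column (1 where either bit is 1):
  1011100100000111
| 1111110010010101
------------------
  1111110110010111

Answer: 1111110110010111 (64919)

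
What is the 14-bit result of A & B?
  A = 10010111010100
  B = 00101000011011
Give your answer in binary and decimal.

Apply & to each column (1 only where both bits are 1):
  10010111010100
& 00101000011011
----------------
  00000000010000

Answer: 00000000010000 (16)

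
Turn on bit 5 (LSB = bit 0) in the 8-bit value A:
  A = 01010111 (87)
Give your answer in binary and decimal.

Mask = 1 << 5 = 00100000
Bit 5 of A is 0, so OR-ing with the mask flips it to 1.
  01010111
| 00100000
----------
  01110111

Answer: 01110111 (119)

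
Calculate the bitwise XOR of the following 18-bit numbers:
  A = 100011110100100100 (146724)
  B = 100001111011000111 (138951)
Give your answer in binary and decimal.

Apply ^ to each column (1 where bits differ):
  100011110100100100
^ 100001111011000111
--------------------
  000010001111100011

Answer: 000010001111100011 (9187)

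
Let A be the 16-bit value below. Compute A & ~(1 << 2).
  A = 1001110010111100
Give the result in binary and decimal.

Mask = ~(1 << 2) = 1111111111111011
Bit 2 of A is 1, so AND-ing with the mask clears it to 0.
  1001110010111100
& 1111111111111011
------------------
  1001110010111000

Answer: 1001110010111000 (40120)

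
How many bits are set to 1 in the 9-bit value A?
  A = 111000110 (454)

111000110
1-bits at positions (from bit 0 = LSB): 1, 2, 6, 7, 8
Count = 5

Answer: 5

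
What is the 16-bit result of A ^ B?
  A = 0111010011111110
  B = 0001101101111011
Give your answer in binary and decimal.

Apply ^ to each column (1 where bits differ):
  0111010011111110
^ 0001101101111011
------------------
  0110111110000101

Answer: 0110111110000101 (28549)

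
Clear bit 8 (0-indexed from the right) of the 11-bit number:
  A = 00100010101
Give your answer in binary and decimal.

Mask = ~(1 << 8) = 11011111111
Bit 8 of A is 1, so AND-ing with the mask clears it to 0.
  00100010101
& 11011111111
-------------
  00000010101

Answer: 00000010101 (21)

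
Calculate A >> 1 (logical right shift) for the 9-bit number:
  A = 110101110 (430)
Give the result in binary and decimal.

Logical shift right by 1: drop the bottom 1 bit(s), prepend 1 zero(s) on the left.
  110101110  ->  keep [11010111], discard [0], prepend 0
= 011010111

Answer: 011010111 (215)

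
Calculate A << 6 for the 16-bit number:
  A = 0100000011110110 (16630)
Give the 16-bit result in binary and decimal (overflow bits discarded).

Shift left by 6: drop the top 6 bit(s), append 6 zero(s) on the right.
  0100000011110110  ->  discard [010000], keep [0011110110], append 000000
= 0011110110000000

Answer: 0011110110000000 (15744)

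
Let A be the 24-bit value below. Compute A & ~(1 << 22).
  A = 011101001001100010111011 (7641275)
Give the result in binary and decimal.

Mask = ~(1 << 22) = 101111111111111111111111
Bit 22 of A is 1, so AND-ing with the mask clears it to 0.
  011101001001100010111011
& 101111111111111111111111
--------------------------
  001101001001100010111011

Answer: 001101001001100010111011 (3446971)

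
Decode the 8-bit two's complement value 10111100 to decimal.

MSB is 1, so the value is negative. Find the magnitude:
1. Invert bits:  01000011
2. Add 1:        01000100  = 68
3. Apply sign:   -68

Answer: -68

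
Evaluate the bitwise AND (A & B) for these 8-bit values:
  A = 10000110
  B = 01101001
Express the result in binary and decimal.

Apply & to each column (1 only where both bits are 1):
  10000110
& 01101001
----------
  00000000

Answer: 00000000 (0)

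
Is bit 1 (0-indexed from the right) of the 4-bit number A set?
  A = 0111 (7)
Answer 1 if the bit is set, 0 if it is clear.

Bit 1 is the 2nd from the right.
  0111
    ^
That bit is 1.

Answer: 1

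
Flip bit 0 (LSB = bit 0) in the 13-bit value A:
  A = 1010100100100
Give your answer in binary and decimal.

Mask = 1 << 0 = 0000000000001
Bit 0 of A is 0; XOR with the mask flips it to 1.
  1010100100100
^ 0000000000001
---------------
  1010100100101

Answer: 1010100100101 (5413)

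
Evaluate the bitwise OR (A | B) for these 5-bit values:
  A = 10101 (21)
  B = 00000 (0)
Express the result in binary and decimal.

Apply | to each column (1 where either bit is 1):
  10101
| 00000
-------
  10101

Answer: 10101 (21)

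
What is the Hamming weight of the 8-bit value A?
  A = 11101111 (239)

11101111
1-bits at positions (from bit 0 = LSB): 0, 1, 2, 3, 5, 6, 7
Count = 7

Answer: 7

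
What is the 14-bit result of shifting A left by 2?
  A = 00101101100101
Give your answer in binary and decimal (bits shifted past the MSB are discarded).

Shift left by 2: drop the top 2 bit(s), append 2 zero(s) on the right.
  00101101100101  ->  discard [00], keep [101101100101], append 00
= 10110110010100

Answer: 10110110010100 (11668)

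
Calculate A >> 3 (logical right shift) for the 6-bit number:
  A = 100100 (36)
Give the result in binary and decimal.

Logical shift right by 3: drop the bottom 3 bit(s), prepend 3 zero(s) on the left.
  100100  ->  keep [100], discard [100], prepend 000
= 000100

Answer: 000100 (4)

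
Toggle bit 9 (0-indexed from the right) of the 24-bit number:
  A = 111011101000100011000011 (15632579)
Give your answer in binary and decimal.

Mask = 1 << 9 = 000000000000001000000000
Bit 9 of A is 0; XOR with the mask flips it to 1.
  111011101000100011000011
^ 000000000000001000000000
--------------------------
  111011101000101011000011

Answer: 111011101000101011000011 (15633091)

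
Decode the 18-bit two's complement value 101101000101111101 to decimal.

MSB is 1, so the value is negative. Find the magnitude:
1. Invert bits:  010010111010000010
2. Add 1:        010010111010000011  = 77443
3. Apply sign:   -77443

Answer: -77443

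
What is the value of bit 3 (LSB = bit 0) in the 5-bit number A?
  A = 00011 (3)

Bit 3 is the 4th from the right.
  00011
   ^
That bit is 0.

Answer: 0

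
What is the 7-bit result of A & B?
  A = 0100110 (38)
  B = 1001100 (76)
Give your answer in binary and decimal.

Apply & to each column (1 only where both bits are 1):
  0100110
& 1001100
---------
  0000100

Answer: 0000100 (4)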